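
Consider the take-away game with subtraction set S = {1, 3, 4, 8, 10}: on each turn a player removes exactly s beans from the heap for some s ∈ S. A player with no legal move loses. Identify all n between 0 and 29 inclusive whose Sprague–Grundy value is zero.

0, 2, 7, 9, 14, 16, 21, 23, 28

n :  0  1  2  3  4  5  6  7  8  9 10 11 12 13 14 15 16 17 18 19 20 21 22 23 24 25 26 27 28 29
G :  0  1  0  1  2  3  2  0  1  0  1  2  3  2  0  1  0  1  2  3  2  0  1  0  1  2  3  2  0  1
P-positions are exactly the n with G(n) = 0.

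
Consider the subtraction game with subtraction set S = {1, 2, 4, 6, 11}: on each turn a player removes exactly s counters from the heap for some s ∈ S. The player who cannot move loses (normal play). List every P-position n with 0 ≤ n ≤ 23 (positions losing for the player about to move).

0, 3, 8, 13, 16, 21

G(0) = 0
G(1) = mex{0} = 1
G(2) = mex{1,0} = 2
G(3) = mex{2,1} = 0
G(4) = mex{0,2,0} = 1
G(5) = mex{1,0,1} = 2
G(6) = mex{2,1,2,0} = 3
G(7) = mex{3,2,0,1} = 4
G(8) = mex{4,3,1,2} = 0
G(9) = mex{0,4,2,0} = 1
G(10) = mex{1,0,3,1} = 2
G(11) = mex{2,1,4,2,0} = 3
G(12) = mex{3,2,0,3,1} = 4
G(13) = mex{4,3,1,4,2} = 0
G(14) = mex{0,4,2,0,0} = 1
G(15) = mex{1,0,3,1,1} = 2
G(16) = mex{2,1,4,2,2} = 0
G(17) = mex{0,2,0,3,3} = 1
G(18) = mex{1,0,1,4,4} = 2
G(19) = mex{2,1,2,0,0} = 3
G(20) = mex{3,2,0,1,1} = 4
G(21) = mex{4,3,1,2,2} = 0
G(22) = mex{0,4,2,0,3} = 1
G(23) = mex{1,0,3,1,4} = 2
P-positions are exactly the n with G(n) = 0.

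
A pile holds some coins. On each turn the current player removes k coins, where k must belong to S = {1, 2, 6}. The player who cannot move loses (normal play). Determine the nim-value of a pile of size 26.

2

G(0) = 0
G(1) = mex{0} = 1
G(2) = mex{1,0} = 2
G(3) = mex{2,1} = 0
G(4) = mex{0,2} = 1
G(5) = mex{1,0} = 2
G(6) = mex{2,1,0} = 3
G(7) = mex{3,2,1} = 0
G(8) = mex{0,3,2} = 1
G(9) = mex{1,0,0} = 2
G(10) = mex{2,1,1} = 0
G(11) = mex{0,2,2} = 1
G(12) = mex{1,0,3} = 2
G(13) = mex{2,1,0} = 3
G(14) = mex{3,2,1} = 0
G(15) = mex{0,3,2} = 1
G(16) = mex{1,0,0} = 2
G(17) = mex{2,1,1} = 0
G(18) = mex{0,2,2} = 1
G(19) = mex{1,0,3} = 2
G(20) = mex{2,1,0} = 3
G(21) = mex{3,2,1} = 0
G(22) = mex{0,3,2} = 1
G(23) = mex{1,0,0} = 2
G(24) = mex{2,1,1} = 0
G(25) = mex{0,2,2} = 1
G(26) = mex{1,0,3} = 2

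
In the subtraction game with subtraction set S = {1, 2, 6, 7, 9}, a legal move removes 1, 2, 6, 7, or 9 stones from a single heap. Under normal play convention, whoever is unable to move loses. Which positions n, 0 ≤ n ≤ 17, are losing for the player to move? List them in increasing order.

n :  0  1  2  3  4  5  6  7  8  9 10 11 12 13 14 15 16 17
G :  0  1  2  0  1  2  3  4  0  1  2  0  1  2  3  4  0  1
P-positions are exactly the n with G(n) = 0.

0, 3, 8, 11, 16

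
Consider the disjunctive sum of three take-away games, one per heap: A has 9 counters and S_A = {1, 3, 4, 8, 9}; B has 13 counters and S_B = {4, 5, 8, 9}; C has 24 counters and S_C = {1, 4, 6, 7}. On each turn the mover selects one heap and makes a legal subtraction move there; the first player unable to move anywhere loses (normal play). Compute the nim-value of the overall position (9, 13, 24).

5

Heap A, S = {1, 3, 4, 8, 9}:
n : 0 1 2 3 4 5 6 7 8 9
G : 0 1 0 1 2 3 2 0 1 4
G_A(9) = 4.
Heap B, S = {4, 5, 8, 9}:
n :  0  1  2  3  4  5  6  7  8  9 10 11 12 13
G :  0  0  0  0  1  1  1  1  2  2  2  2  3  0
G_B(13) = 0.
Heap C, S = {1, 4, 6, 7}:
n :  0  1  2  3  4  5  6  7  8  9 10 11 12 13 14 15 16 17 18 19 20 21 22 23 24
G :  0  1  0  1  2  0  1  2  3  2  0  1  2  0  1  0  1  2  0  1  2  3  2  0  1
G_C(24) = 1.
Combined Grundy value = 4 ⊕ 0 ⊕ 1 = 5.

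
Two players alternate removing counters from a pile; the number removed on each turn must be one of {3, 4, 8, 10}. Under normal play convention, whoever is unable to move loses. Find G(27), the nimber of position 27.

2

n :  0  1  2  3  4  5  6  7  8  9 10 11 12 13 14 15 16 17 18 19 20 21 22 23 24 25 26 27
G :  0  0  0  1  1  1  2  0  2  3  1  3  4  0  0  2  1  1  3  0  0  2  1  1  3  0  0  2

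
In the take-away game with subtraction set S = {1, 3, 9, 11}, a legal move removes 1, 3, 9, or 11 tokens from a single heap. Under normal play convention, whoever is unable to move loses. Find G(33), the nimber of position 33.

n :  0  1  2  3  4  5  6  7  8  9 10 11 12 13 14 15 16 17 18 19 20 21 22 23 24 25 26 27 28 29 30 31 32 33
G :  0  1  0  1  0  1  0  1  0  1  0  1  0  1  0  1  0  1  0  1  0  1  0  1  0  1  0  1  0  1  0  1  0  1

1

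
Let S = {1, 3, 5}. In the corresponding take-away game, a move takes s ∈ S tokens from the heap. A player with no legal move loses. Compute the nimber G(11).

1

G(0) = 0
G(1) = mex{0} = 1
G(2) = mex{1} = 0
G(3) = mex{0,0} = 1
G(4) = mex{1,1} = 0
G(5) = mex{0,0,0} = 1
G(6) = mex{1,1,1} = 0
G(7) = mex{0,0,0} = 1
G(8) = mex{1,1,1} = 0
G(9) = mex{0,0,0} = 1
G(10) = mex{1,1,1} = 0
G(11) = mex{0,0,0} = 1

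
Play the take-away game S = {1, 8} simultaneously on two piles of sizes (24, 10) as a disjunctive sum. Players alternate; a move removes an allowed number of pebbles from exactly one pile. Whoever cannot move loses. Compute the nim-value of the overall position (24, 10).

All piles use S = {1, 8}:
G(0) = 0
G(1) = mex{0} = 1
G(2) = mex{1} = 0
G(3) = mex{0} = 1
G(4) = mex{1} = 0
G(5) = mex{0} = 1
G(6) = mex{1} = 0
G(7) = mex{0} = 1
G(8) = mex{1,0} = 2
G(9) = mex{2,1} = 0
G(10) = mex{0,0} = 1
G(11) = mex{1,1} = 0
G(12) = mex{0,0} = 1
G(13) = mex{1,1} = 0
G(14) = mex{0,0} = 1
G(15) = mex{1,1} = 0
G(16) = mex{0,2} = 1
G(17) = mex{1,0} = 2
G(18) = mex{2,1} = 0
G(19) = mex{0,0} = 1
G(20) = mex{1,1} = 0
G(21) = mex{0,0} = 1
G(22) = mex{1,1} = 0
G(23) = mex{0,0} = 1
G(24) = mex{1,1} = 0
Pile A: G(24) = 0.
Pile B: G(10) = 1.
Combined Grundy value = 0 ⊕ 1 = 1.

1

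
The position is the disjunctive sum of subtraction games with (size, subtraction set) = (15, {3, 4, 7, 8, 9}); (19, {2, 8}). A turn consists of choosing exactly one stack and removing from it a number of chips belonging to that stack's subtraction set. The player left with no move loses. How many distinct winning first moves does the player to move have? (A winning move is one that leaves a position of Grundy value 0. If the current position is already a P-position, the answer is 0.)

Stack A, S = {3, 4, 7, 8, 9}:
G(0) = 0
G(1) = mex{} = 0
G(2) = mex{} = 0
G(3) = mex{0} = 1
G(4) = mex{0,0} = 1
G(5) = mex{0,0} = 1
G(6) = mex{1,0} = 2
G(7) = mex{1,1,0} = 2
G(8) = mex{1,1,0,0} = 2
G(9) = mex{2,1,0,0,0} = 3
G(10) = mex{2,2,1,0,0} = 3
G(11) = mex{2,2,1,1,0} = 3
G(12) = mex{3,2,1,1,1} = 0
G(13) = mex{3,3,2,1,1} = 0
G(14) = mex{3,3,2,2,1} = 0
G(15) = mex{0,3,2,2,2} = 1
G_A(15) = 1.
Stack B, S = {2, 8}:
n :  0  1  2  3  4  5  6  7  8  9 10 11 12 13 14 15 16 17 18 19
G :  0  0  1  1  0  0  1  1  2  2  0  0  1  1  0  0  1  1  2  2
G_B(19) = 2.
Combined Grundy value = 1 ⊕ 2 = 3.
A winning move leaves total XOR = 0, i.e. changes one component's Grundy value g to g ⊕ X where X is the current total.
Stack A: need g' = 1⊕3 = 2. Options: 15−3→G=0, 15−4→G=3, 15−7→G=2, 15−8→G=2, 15−9→G=2. Hits: 3.
Stack B: need g' = 2⊕3 = 1. Options: 19−2→G=1, 19−8→G=0. Hits: 1.

4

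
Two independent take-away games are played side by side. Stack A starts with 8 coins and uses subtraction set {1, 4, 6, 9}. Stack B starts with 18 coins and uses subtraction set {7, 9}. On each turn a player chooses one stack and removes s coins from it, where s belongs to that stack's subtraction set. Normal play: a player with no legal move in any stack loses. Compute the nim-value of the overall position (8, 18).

Stack A, S = {1, 4, 6, 9}:
G(0) = 0
G(1) = mex{0} = 1
G(2) = mex{1} = 0
G(3) = mex{0} = 1
G(4) = mex{1,0} = 2
G(5) = mex{2,1} = 0
G(6) = mex{0,0,0} = 1
G(7) = mex{1,1,1} = 0
G(8) = mex{0,2,0} = 1
G_A(8) = 1.
Stack B, S = {7, 9}:
n :  0  1  2  3  4  5  6  7  8  9 10 11 12 13 14 15 16 17 18
G :  0  0  0  0  0  0  0  1  1  1  1  1  1  1  2  2  0  0  0
G_B(18) = 0.
Combined Grundy value = 1 ⊕ 0 = 1.

1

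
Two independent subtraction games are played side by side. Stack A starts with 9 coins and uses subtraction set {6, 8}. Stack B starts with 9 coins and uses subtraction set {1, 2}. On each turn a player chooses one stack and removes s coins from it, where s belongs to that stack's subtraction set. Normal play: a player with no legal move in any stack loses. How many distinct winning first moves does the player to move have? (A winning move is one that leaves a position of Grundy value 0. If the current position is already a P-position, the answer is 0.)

3

Stack A, S = {6, 8}:
G(0) = 0
G(1) = mex{} = 0
G(2) = mex{} = 0
G(3) = mex{} = 0
G(4) = mex{} = 0
G(5) = mex{} = 0
G(6) = mex{0} = 1
G(7) = mex{0} = 1
G(8) = mex{0,0} = 1
G(9) = mex{0,0} = 1
G_A(9) = 1.
Stack B, S = {1, 2}:
n : 0 1 2 3 4 5 6 7 8 9
G : 0 1 2 0 1 2 0 1 2 0
G_B(9) = 0.
Combined Grundy value = 1 ⊕ 0 = 1.
A winning move leaves total XOR = 0, i.e. changes one component's Grundy value g to g ⊕ X where X is the current total.
Stack A: need g' = 1⊕1 = 0. Options: 9−6→G=0, 9−8→G=0. Hits: 2.
Stack B: need g' = 0⊕1 = 1. Options: 9−1→G=2, 9−2→G=1. Hits: 1.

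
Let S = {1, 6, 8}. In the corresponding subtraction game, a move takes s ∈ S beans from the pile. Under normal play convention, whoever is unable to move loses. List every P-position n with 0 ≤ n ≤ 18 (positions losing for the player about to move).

G(0) = 0
G(1) = mex{0} = 1
G(2) = mex{1} = 0
G(3) = mex{0} = 1
G(4) = mex{1} = 0
G(5) = mex{0} = 1
G(6) = mex{1,0} = 2
G(7) = mex{2,1} = 0
G(8) = mex{0,0,0} = 1
G(9) = mex{1,1,1} = 0
G(10) = mex{0,0,0} = 1
G(11) = mex{1,1,1} = 0
G(12) = mex{0,2,0} = 1
G(13) = mex{1,0,1} = 2
G(14) = mex{2,1,2} = 0
G(15) = mex{0,0,0} = 1
G(16) = mex{1,1,1} = 0
G(17) = mex{0,0,0} = 1
G(18) = mex{1,1,1} = 0
P-positions are exactly the n with G(n) = 0.

0, 2, 4, 7, 9, 11, 14, 16, 18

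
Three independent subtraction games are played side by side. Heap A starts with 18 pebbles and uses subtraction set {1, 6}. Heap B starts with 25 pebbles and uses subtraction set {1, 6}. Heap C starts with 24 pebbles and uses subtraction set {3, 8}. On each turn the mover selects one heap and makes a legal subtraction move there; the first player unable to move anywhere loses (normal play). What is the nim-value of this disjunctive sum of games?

Heap A, S = {1, 6}:
n :  0  1  2  3  4  5  6  7  8  9 10 11 12 13 14 15 16 17 18
G :  0  1  0  1  0  1  2  0  1  0  1  0  1  2  0  1  0  1  0
G_A(18) = 0.
Heap B, S = {1, 6}:
G(0) = 0
G(1) = mex{0} = 1
G(2) = mex{1} = 0
G(3) = mex{0} = 1
G(4) = mex{1} = 0
G(5) = mex{0} = 1
G(6) = mex{1,0} = 2
G(7) = mex{2,1} = 0
G(8) = mex{0,0} = 1
G(9) = mex{1,1} = 0
G(10) = mex{0,0} = 1
G(11) = mex{1,1} = 0
G(12) = mex{0,2} = 1
G(13) = mex{1,0} = 2
G(14) = mex{2,1} = 0
G(15) = mex{0,0} = 1
G(16) = mex{1,1} = 0
G(17) = mex{0,0} = 1
G(18) = mex{1,1} = 0
G(19) = mex{0,2} = 1
G(20) = mex{1,0} = 2
G(21) = mex{2,1} = 0
G(22) = mex{0,0} = 1
G(23) = mex{1,1} = 0
G(24) = mex{0,0} = 1
G(25) = mex{1,1} = 0
G_B(25) = 0.
Heap C, S = {3, 8}:
n :  0  1  2  3  4  5  6  7  8  9 10 11 12 13 14 15 16 17 18 19 20 21 22 23 24
G :  0  0  0  1  1  1  0  0  2  1  1  0  0  0  1  1  1  0  0  2  1  1  0  0  0
G_C(24) = 0.
Combined Grundy value = 0 ⊕ 0 ⊕ 0 = 0.

0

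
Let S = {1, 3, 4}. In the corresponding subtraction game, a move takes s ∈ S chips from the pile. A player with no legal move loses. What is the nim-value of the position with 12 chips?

3

G(0) = 0
G(1) = mex{0} = 1
G(2) = mex{1} = 0
G(3) = mex{0,0} = 1
G(4) = mex{1,1,0} = 2
G(5) = mex{2,0,1} = 3
G(6) = mex{3,1,0} = 2
G(7) = mex{2,2,1} = 0
G(8) = mex{0,3,2} = 1
G(9) = mex{1,2,3} = 0
G(10) = mex{0,0,2} = 1
G(11) = mex{1,1,0} = 2
G(12) = mex{2,0,1} = 3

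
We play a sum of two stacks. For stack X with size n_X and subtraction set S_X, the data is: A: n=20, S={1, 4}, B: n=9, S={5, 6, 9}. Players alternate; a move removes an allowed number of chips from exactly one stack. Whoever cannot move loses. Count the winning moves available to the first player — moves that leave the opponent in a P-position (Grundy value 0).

4

Stack A, S = {1, 4}:
n :  0  1  2  3  4  5  6  7  8  9 10 11 12 13 14 15 16 17 18 19 20
G :  0  1  0  1  2  0  1  0  1  2  0  1  0  1  2  0  1  0  1  2  0
G_A(20) = 0.
Stack B, S = {5, 6, 9}:
n : 0 1 2 3 4 5 6 7 8 9
G : 0 0 0 0 0 1 1 1 1 1
G_B(9) = 1.
Combined Grundy value = 0 ⊕ 1 = 1.
A winning move leaves total XOR = 0, i.e. changes one component's Grundy value g to g ⊕ X where X is the current total.
Stack A: need g' = 0⊕1 = 1. Options: 20−1→G=2, 20−4→G=1. Hits: 1.
Stack B: need g' = 1⊕1 = 0. Options: 9−5→G=0, 9−6→G=0, 9−9→G=0. Hits: 3.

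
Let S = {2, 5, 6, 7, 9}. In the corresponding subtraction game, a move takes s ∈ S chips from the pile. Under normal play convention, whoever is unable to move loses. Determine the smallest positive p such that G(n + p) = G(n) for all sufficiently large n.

26

G(0) = 0
G(1) = mex{} = 0
G(2) = mex{0} = 1
G(3) = mex{0} = 1
G(4) = mex{1} = 0
G(5) = mex{1,0} = 2
G(6) = mex{0,0,0} = 1
G(7) = mex{2,1,0,0} = 3
G(8) = mex{1,1,1,0} = 2
G(9) = mex{3,0,1,1,0} = 2
G(10) = mex{2,2,0,1,0} = 3
G(11) = mex{2,1,2,0,1} = 3
G(12) = mex{3,3,1,2,1} = 0
G(13) = mex{3,2,3,1,0} = 4
G(14) = mex{0,2,2,3,2} = 1
G(15) = mex{4,3,2,2,1} = 0
G(16) = mex{1,3,3,2,3} = 0
G(17) = mex{0,0,3,3,2} = 1
G(18) = mex{0,4,0,3,2} = 1
G(19) = mex{1,1,4,0,3} = 2
G(20) = mex{1,0,1,4,3} = 2
G(21) = mex{2,0,0,1,0} = 3
G(22) = mex{2,1,0,0,4} = 3
G(23) = mex{3,1,1,0,1} = 2
G(24) = mex{3,2,1,1,0} = 4
G(25) = mex{2,2,2,1,0} = 3
G(26) = mex{4,3,2,2,1} = 0
G(27) = mex{3,3,3,2,1} = 0
G(28) = mex{0,2,3,3,2} = 1
G(29) = mex{0,4,2,3,2} = 1
G(30) = mex{1,3,4,2,3} = 0
G(31) = mex{1,0,3,4,3} = 2
G(32) = mex{0,0,0,3,2} = 1
G(33) = mex{2,1,0,0,4} = 3
G(34) = mex{1,1,1,0,3} = 2
G(35) = mex{3,0,1,1,0} = 2
G(36) = mex{2,2,0,1,0} = 3
G(37) = mex{2,1,2,0,1} = 3
G(38) = mex{3,3,1,2,1} = 0
G(39) = mex{3,2,3,1,0} = 4
G(40) = mex{0,2,2,3,2} = 1
G(41) = mex{4,3,2,2,1} = 0
G(42) = mex{1,3,3,2,3} = 0
G(43) = mex{0,0,3,3,2} = 1
G(44) = mex{0,4,0,3,2} = 1
G(45) = mex{1,1,4,0,3} = 2
G(46) = mex{1,0,1,4,3} = 2
G(47) = mex{2,0,0,1,0} = 3
G(48) = mex{2,1,0,0,4} = 3
G(49) = mex{3,1,1,0,1} = 2
G(50) = mex{3,2,1,1,0} = 4
G(51) = mex{2,2,2,1,0} = 3
G(52) = mex{4,3,2,2,1} = 0
G(53) = mex{3,3,3,2,1} = 0
G(n+26) = G(n) holds for n = 0,…,8 (a full window of length max(S) = 9), so the sequence is purely periodic with period 26.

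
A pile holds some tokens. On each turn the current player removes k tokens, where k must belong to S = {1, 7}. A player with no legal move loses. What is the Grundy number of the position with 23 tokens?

1

G(0) = 0
G(1) = mex{0} = 1
G(2) = mex{1} = 0
G(3) = mex{0} = 1
G(4) = mex{1} = 0
G(5) = mex{0} = 1
G(6) = mex{1} = 0
G(7) = mex{0,0} = 1
G(8) = mex{1,1} = 0
G(9) = mex{0,0} = 1
G(10) = mex{1,1} = 0
G(11) = mex{0,0} = 1
G(12) = mex{1,1} = 0
G(13) = mex{0,0} = 1
G(14) = mex{1,1} = 0
G(15) = mex{0,0} = 1
G(16) = mex{1,1} = 0
G(17) = mex{0,0} = 1
G(18) = mex{1,1} = 0
G(19) = mex{0,0} = 1
G(20) = mex{1,1} = 0
G(21) = mex{0,0} = 1
G(22) = mex{1,1} = 0
G(23) = mex{0,0} = 1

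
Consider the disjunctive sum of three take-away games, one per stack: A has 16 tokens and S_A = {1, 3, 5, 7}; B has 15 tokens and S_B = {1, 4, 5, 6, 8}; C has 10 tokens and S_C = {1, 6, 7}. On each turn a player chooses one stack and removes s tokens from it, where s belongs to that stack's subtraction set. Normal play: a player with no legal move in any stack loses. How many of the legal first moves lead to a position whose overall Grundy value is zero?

0

Stack A, S = {1, 3, 5, 7}:
n :  0  1  2  3  4  5  6  7  8  9 10 11 12 13 14 15 16
G :  0  1  0  1  0  1  0  1  0  1  0  1  0  1  0  1  0
G_A(16) = 0.
Stack B, S = {1, 4, 5, 6, 8}:
n :  0  1  2  3  4  5  6  7  8  9 10 11 12 13 14 15
G :  0  1  0  1  2  3  2  3  4  0  1  0  1  2  3  2
G_B(15) = 2.
Stack C, S = {1, 6, 7}:
n :  0  1  2  3  4  5  6  7  8  9 10
G :  0  1  0  1  0  1  2  3  2  3  2
G_C(10) = 2.
Combined Grundy value = 0 ⊕ 2 ⊕ 2 = 0.
A winning move leaves total XOR = 0, i.e. changes one component's Grundy value g to g ⊕ X where X is the current total.
Stack A: target g' = 0⊕0 = 0, but every legal move changes the Grundy value (mex property), so 0 moves.
Stack B: target g' = 2⊕0 = 2, but every legal move changes the Grundy value (mex property), so 0 moves.
Stack C: target g' = 2⊕0 = 2, but every legal move changes the Grundy value (mex property), so 0 moves.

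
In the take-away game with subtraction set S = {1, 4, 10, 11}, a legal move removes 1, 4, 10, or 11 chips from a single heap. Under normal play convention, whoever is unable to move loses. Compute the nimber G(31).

3

n :  0  1  2  3  4  5  6  7  8  9 10 11 12 13 14 15 16 17 18 19 20 21 22 23 24 25 26 27 28 29 30 31
G :  0  1  0  1  2  0  1  0  1  2  3  2  3  4  0  1  2  3  2  0  1  0  1  2  3  2  0  1  0  1  2  3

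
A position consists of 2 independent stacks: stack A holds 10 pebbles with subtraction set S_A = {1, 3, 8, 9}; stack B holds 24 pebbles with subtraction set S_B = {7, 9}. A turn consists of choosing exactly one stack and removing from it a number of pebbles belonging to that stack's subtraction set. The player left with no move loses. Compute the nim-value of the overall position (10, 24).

Stack A, S = {1, 3, 8, 9}:
n :  0  1  2  3  4  5  6  7  8  9 10
G :  0  1  0  1  0  1  0  1  2  3  2
G_A(10) = 2.
Stack B, S = {7, 9}:
n :  0  1  2  3  4  5  6  7  8  9 10 11 12 13 14 15 16 17 18 19 20 21 22 23 24
G :  0  0  0  0  0  0  0  1  1  1  1  1  1  1  2  2  0  0  0  0  0  0  0  1  1
G_B(24) = 1.
Combined Grundy value = 2 ⊕ 1 = 3.

3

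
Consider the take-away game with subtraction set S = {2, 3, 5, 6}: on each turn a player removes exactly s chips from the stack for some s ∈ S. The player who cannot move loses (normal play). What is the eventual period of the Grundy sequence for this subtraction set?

8

n :  0  1  2  3  4  5  6  7  8  9 10 11 12 13 14 15 16 17
G :  0  0  1  1  2  2  3  3  0  0  1  1  2  2  3  3  0  0
G(n+8) = G(n) holds for n = 0,…,5 (a full window of length max(S) = 6), so the sequence is purely periodic with period 8.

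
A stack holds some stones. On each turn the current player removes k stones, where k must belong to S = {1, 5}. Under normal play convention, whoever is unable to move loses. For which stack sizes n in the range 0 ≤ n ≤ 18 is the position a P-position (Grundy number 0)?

0, 2, 4, 6, 8, 10, 12, 14, 16, 18

n :  0  1  2  3  4  5  6  7  8  9 10 11 12 13 14 15 16 17 18
G :  0  1  0  1  0  1  0  1  0  1  0  1  0  1  0  1  0  1  0
P-positions are exactly the n with G(n) = 0.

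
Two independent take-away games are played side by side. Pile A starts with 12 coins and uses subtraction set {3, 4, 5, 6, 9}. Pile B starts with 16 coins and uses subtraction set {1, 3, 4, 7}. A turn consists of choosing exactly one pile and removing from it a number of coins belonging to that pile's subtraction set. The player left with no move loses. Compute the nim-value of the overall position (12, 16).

Pile A, S = {3, 4, 5, 6, 9}:
n :  0  1  2  3  4  5  6  7  8  9 10 11 12
G :  0  0  0  1  1  1  2  2  2  3  3  3  0
G_A(12) = 0.
Pile B, S = {1, 3, 4, 7}:
n :  0  1  2  3  4  5  6  7  8  9 10 11 12 13 14 15 16
G :  0  1  0  1  2  3  2  3  0  1  0  1  2  3  2  3  0
G_B(16) = 0.
Combined Grundy value = 0 ⊕ 0 = 0.

0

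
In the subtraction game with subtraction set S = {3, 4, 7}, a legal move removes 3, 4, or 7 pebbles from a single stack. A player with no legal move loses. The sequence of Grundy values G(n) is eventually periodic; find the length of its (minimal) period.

n :  0  1  2  3  4  5  6  7  8  9 10 11 12 13 14 15 16 17 18 19 20 21
G :  0  0  0  1  1  1  2  2  2  3  0  0  0  1  1  1  2  2  2  3  0  0
G(n+10) = G(n) holds for n = 0,…,6 (a full window of length max(S) = 7), so the sequence is purely periodic with period 10.

10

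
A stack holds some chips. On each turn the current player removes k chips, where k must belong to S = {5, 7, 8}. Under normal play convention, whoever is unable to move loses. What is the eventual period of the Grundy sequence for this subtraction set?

13

n :  0  1  2  3  4  5  6  7  8  9 10 11 12 13 14 15 16 17 18 19 20 21 22 23 24 25 26 27
G :  0  0  0  0  0  1  1  1  1  1  2  2  2  0  0  0  0  0  1  1  1  1  1  2  2  2  0  0
G(n+13) = G(n) holds for n = 0,…,7 (a full window of length max(S) = 8), so the sequence is purely periodic with period 13.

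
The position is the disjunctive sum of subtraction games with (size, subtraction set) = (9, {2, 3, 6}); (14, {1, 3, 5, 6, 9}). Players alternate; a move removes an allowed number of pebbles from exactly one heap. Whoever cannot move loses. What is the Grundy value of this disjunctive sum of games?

0

Heap A, S = {2, 3, 6}:
G(0) = 0
G(1) = mex{} = 0
G(2) = mex{0} = 1
G(3) = mex{0,0} = 1
G(4) = mex{1,0} = 2
G(5) = mex{1,1} = 0
G(6) = mex{2,1,0} = 3
G(7) = mex{0,2,0} = 1
G(8) = mex{3,0,1} = 2
G(9) = mex{1,3,1} = 0
G_A(9) = 0.
Heap B, S = {1, 3, 5, 6, 9}:
n :  0  1  2  3  4  5  6  7  8  9 10 11 12 13 14
G :  0  1  0  1  0  1  2  3  2  3  2  3  0  1  0
G_B(14) = 0.
Combined Grundy value = 0 ⊕ 0 = 0.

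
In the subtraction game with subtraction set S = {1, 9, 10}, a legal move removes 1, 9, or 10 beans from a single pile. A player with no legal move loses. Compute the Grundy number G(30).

n :  0  1  2  3  4  5  6  7  8  9 10 11 12 13 14 15 16 17 18 19 20 21 22 23 24 25 26 27 28 29 30
G :  0  1  0  1  0  1  0  1  0  1  2  3  2  3  2  3  2  3  2  0  1  0  1  0  1  0  1  0  1  2  3

3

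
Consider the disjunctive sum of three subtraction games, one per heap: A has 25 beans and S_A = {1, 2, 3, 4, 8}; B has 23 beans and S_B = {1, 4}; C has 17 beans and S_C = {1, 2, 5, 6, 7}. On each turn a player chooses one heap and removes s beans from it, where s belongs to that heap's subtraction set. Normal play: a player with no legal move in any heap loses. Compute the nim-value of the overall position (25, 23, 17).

Heap A, S = {1, 2, 3, 4, 8}:
n :  0  1  2  3  4  5  6  7  8  9 10 11 12 13 14 15 16 17 18 19 20 21 22 23 24 25
G :  0  1  2  3  4  0  1  2  3  4  0  1  2  3  4  0  1  2  3  4  0  1  2  3  4  0
G_A(25) = 0.
Heap B, S = {1, 4}:
n :  0  1  2  3  4  5  6  7  8  9 10 11 12 13 14 15 16 17 18 19 20 21 22 23
G :  0  1  0  1  2  0  1  0  1  2  0  1  0  1  2  0  1  0  1  2  0  1  0  1
G_B(23) = 1.
Heap C, S = {1, 2, 5, 6, 7}:
G(0) = 0
G(1) = mex{0} = 1
G(2) = mex{1,0} = 2
G(3) = mex{2,1} = 0
G(4) = mex{0,2} = 1
G(5) = mex{1,0,0} = 2
G(6) = mex{2,1,1,0} = 3
G(7) = mex{3,2,2,1,0} = 4
G(8) = mex{4,3,0,2,1} = 5
G(9) = mex{5,4,1,0,2} = 3
G(10) = mex{3,5,2,1,0} = 4
G(11) = mex{4,3,3,2,1} = 0
G(12) = mex{0,4,4,3,2} = 1
G(13) = mex{1,0,5,4,3} = 2
G(14) = mex{2,1,3,5,4} = 0
G(15) = mex{0,2,4,3,5} = 1
G(16) = mex{1,0,0,4,3} = 2
G(17) = mex{2,1,1,0,4} = 3
G_C(17) = 3.
Combined Grundy value = 0 ⊕ 1 ⊕ 3 = 2.

2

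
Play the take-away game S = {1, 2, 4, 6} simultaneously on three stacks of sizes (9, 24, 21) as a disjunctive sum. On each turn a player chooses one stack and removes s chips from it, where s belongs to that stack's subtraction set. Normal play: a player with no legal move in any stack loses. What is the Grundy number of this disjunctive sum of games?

All stacks use S = {1, 2, 4, 6}:
n :  0  1  2  3  4  5  6  7  8  9 10 11 12 13 14 15 16 17 18 19 20 21 22 23 24
G :  0  1  2  0  1  2  3  4  0  1  2  0  1  2  3  4  0  1  2  0  1  2  3  4  0
Stack A: G(9) = 1.
Stack B: G(24) = 0.
Stack C: G(21) = 2.
Combined Grundy value = 1 ⊕ 0 ⊕ 2 = 3.

3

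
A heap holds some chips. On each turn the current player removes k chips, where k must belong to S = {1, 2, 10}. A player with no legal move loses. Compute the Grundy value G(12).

G(0) = 0
G(1) = mex{0} = 1
G(2) = mex{1,0} = 2
G(3) = mex{2,1} = 0
G(4) = mex{0,2} = 1
G(5) = mex{1,0} = 2
G(6) = mex{2,1} = 0
G(7) = mex{0,2} = 1
G(8) = mex{1,0} = 2
G(9) = mex{2,1} = 0
G(10) = mex{0,2,0} = 1
G(11) = mex{1,0,1} = 2
G(12) = mex{2,1,2} = 0

0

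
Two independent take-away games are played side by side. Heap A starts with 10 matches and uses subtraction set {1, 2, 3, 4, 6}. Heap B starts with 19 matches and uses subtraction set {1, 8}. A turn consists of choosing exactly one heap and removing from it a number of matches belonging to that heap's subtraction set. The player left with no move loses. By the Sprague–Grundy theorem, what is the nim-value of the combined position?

1

Heap A, S = {1, 2, 3, 4, 6}:
G(0) = 0
G(1) = mex{0} = 1
G(2) = mex{1,0} = 2
G(3) = mex{2,1,0} = 3
G(4) = mex{3,2,1,0} = 4
G(5) = mex{4,3,2,1} = 0
G(6) = mex{0,4,3,2,0} = 1
G(7) = mex{1,0,4,3,1} = 2
G(8) = mex{2,1,0,4,2} = 3
G(9) = mex{3,2,1,0,3} = 4
G(10) = mex{4,3,2,1,4} = 0
G_A(10) = 0.
Heap B, S = {1, 8}:
n :  0  1  2  3  4  5  6  7  8  9 10 11 12 13 14 15 16 17 18 19
G :  0  1  0  1  0  1  0  1  2  0  1  0  1  0  1  0  1  2  0  1
G_B(19) = 1.
Combined Grundy value = 0 ⊕ 1 = 1.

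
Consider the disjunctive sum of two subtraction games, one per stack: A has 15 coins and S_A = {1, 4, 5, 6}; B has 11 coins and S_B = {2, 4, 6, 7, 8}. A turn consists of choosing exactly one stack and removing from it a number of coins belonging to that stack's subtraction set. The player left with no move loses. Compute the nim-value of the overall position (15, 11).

Stack A, S = {1, 4, 5, 6}:
n :  0  1  2  3  4  5  6  7  8  9 10 11 12 13 14 15
G :  0  1  0  1  2  3  2  3  4  0  1  0  1  2  3  2
G_A(15) = 2.
Stack B, S = {2, 4, 6, 7, 8}:
G(0) = 0
G(1) = mex{} = 0
G(2) = mex{0} = 1
G(3) = mex{0} = 1
G(4) = mex{1,0} = 2
G(5) = mex{1,0} = 2
G(6) = mex{2,1,0} = 3
G(7) = mex{2,1,0,0} = 3
G(8) = mex{3,2,1,0,0} = 4
G(9) = mex{3,2,1,1,0} = 4
G(10) = mex{4,3,2,1,1} = 0
G(11) = mex{4,3,2,2,1} = 0
G_B(11) = 0.
Combined Grundy value = 2 ⊕ 0 = 2.

2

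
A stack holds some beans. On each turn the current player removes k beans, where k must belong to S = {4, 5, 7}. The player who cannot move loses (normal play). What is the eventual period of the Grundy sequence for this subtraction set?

G(0) = 0
G(1) = mex{} = 0
G(2) = mex{} = 0
G(3) = mex{} = 0
G(4) = mex{0} = 1
G(5) = mex{0,0} = 1
G(6) = mex{0,0} = 1
G(7) = mex{0,0,0} = 1
G(8) = mex{1,0,0} = 2
G(9) = mex{1,1,0} = 2
G(10) = mex{1,1,0} = 2
G(11) = mex{1,1,1} = 0
G(12) = mex{2,1,1} = 0
G(13) = mex{2,2,1} = 0
G(14) = mex{2,2,1} = 0
G(15) = mex{0,2,2} = 1
G(16) = mex{0,0,2} = 1
G(17) = mex{0,0,2} = 1
G(18) = mex{0,0,0} = 1
G(19) = mex{1,0,0} = 2
G(20) = mex{1,1,0} = 2
G(21) = mex{1,1,0} = 2
G(22) = mex{1,1,1} = 0
G(23) = mex{2,1,1} = 0
G(n+11) = G(n) holds for n = 0,…,6 (a full window of length max(S) = 7), so the sequence is purely periodic with period 11.

11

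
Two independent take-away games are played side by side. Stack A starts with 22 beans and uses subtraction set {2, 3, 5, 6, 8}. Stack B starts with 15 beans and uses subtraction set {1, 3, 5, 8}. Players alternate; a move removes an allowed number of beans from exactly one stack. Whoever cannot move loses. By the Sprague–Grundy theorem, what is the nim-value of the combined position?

Stack A, S = {2, 3, 5, 6, 8}:
G(0) = 0
G(1) = mex{} = 0
G(2) = mex{0} = 1
G(3) = mex{0,0} = 1
G(4) = mex{1,0} = 2
G(5) = mex{1,1,0} = 2
G(6) = mex{2,1,0,0} = 3
G(7) = mex{2,2,1,0} = 3
G(8) = mex{3,2,1,1,0} = 4
G(9) = mex{3,3,2,1,0} = 4
G(10) = mex{4,3,2,2,1} = 0
G(11) = mex{4,4,3,2,1} = 0
G(12) = mex{0,4,3,3,2} = 1
G(13) = mex{0,0,4,3,2} = 1
G(14) = mex{1,0,4,4,3} = 2
G(15) = mex{1,1,0,4,3} = 2
G(16) = mex{2,1,0,0,4} = 3
G(17) = mex{2,2,1,0,4} = 3
G(18) = mex{3,2,1,1,0} = 4
G(19) = mex{3,3,2,1,0} = 4
G(20) = mex{4,3,2,2,1} = 0
G(21) = mex{4,4,3,2,1} = 0
G(22) = mex{0,4,3,3,2} = 1
G_A(22) = 1.
Stack B, S = {1, 3, 5, 8}:
G(0) = 0
G(1) = mex{0} = 1
G(2) = mex{1} = 0
G(3) = mex{0,0} = 1
G(4) = mex{1,1} = 0
G(5) = mex{0,0,0} = 1
G(6) = mex{1,1,1} = 0
G(7) = mex{0,0,0} = 1
G(8) = mex{1,1,1,0} = 2
G(9) = mex{2,0,0,1} = 3
G(10) = mex{3,1,1,0} = 2
G(11) = mex{2,2,0,1} = 3
G(12) = mex{3,3,1,0} = 2
G(13) = mex{2,2,2,1} = 0
G(14) = mex{0,3,3,0} = 1
G(15) = mex{1,2,2,1} = 0
G_B(15) = 0.
Combined Grundy value = 1 ⊕ 0 = 1.

1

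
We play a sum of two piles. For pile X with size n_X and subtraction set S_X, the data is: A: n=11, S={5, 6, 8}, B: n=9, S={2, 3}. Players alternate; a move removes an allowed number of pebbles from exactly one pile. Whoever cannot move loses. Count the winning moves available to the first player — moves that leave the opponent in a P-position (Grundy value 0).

Pile A, S = {5, 6, 8}:
G(0) = 0
G(1) = mex{} = 0
G(2) = mex{} = 0
G(3) = mex{} = 0
G(4) = mex{} = 0
G(5) = mex{0} = 1
G(6) = mex{0,0} = 1
G(7) = mex{0,0} = 1
G(8) = mex{0,0,0} = 1
G(9) = mex{0,0,0} = 1
G(10) = mex{1,0,0} = 2
G(11) = mex{1,1,0} = 2
G_A(11) = 2.
Pile B, S = {2, 3}:
G(0) = 0
G(1) = mex{} = 0
G(2) = mex{0} = 1
G(3) = mex{0,0} = 1
G(4) = mex{1,0} = 2
G(5) = mex{1,1} = 0
G(6) = mex{2,1} = 0
G(7) = mex{0,2} = 1
G(8) = mex{0,0} = 1
G(9) = mex{1,0} = 2
G_B(9) = 2.
Combined Grundy value = 2 ⊕ 2 = 0.
A winning move leaves total XOR = 0, i.e. changes one component's Grundy value g to g ⊕ X where X is the current total.
Pile A: target g' = 2⊕0 = 2, but every legal move changes the Grundy value (mex property), so 0 moves.
Pile B: target g' = 2⊕0 = 2, but every legal move changes the Grundy value (mex property), so 0 moves.

0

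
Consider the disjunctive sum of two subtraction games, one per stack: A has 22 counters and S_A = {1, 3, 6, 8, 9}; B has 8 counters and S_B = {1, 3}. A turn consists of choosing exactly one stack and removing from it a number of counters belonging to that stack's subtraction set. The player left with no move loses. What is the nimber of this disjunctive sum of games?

Stack A, S = {1, 3, 6, 8, 9}:
G(0) = 0
G(1) = mex{0} = 1
G(2) = mex{1} = 0
G(3) = mex{0,0} = 1
G(4) = mex{1,1} = 0
G(5) = mex{0,0} = 1
G(6) = mex{1,1,0} = 2
G(7) = mex{2,0,1} = 3
G(8) = mex{3,1,0,0} = 2
G(9) = mex{2,2,1,1,0} = 3
G(10) = mex{3,3,0,0,1} = 2
G(11) = mex{2,2,1,1,0} = 3
G(12) = mex{3,3,2,0,1} = 4
G(13) = mex{4,2,3,1,0} = 5
G(14) = mex{5,3,2,2,1} = 0
G(15) = mex{0,4,3,3,2} = 1
G(16) = mex{1,5,2,2,3} = 0
G(17) = mex{0,0,3,3,2} = 1
G(18) = mex{1,1,4,2,3} = 0
G(19) = mex{0,0,5,3,2} = 1
G(20) = mex{1,1,0,4,3} = 2
G(21) = mex{2,0,1,5,4} = 3
G(22) = mex{3,1,0,0,5} = 2
G_A(22) = 2.
Stack B, S = {1, 3}:
G(0) = 0
G(1) = mex{0} = 1
G(2) = mex{1} = 0
G(3) = mex{0,0} = 1
G(4) = mex{1,1} = 0
G(5) = mex{0,0} = 1
G(6) = mex{1,1} = 0
G(7) = mex{0,0} = 1
G(8) = mex{1,1} = 0
G_B(8) = 0.
Combined Grundy value = 2 ⊕ 0 = 2.

2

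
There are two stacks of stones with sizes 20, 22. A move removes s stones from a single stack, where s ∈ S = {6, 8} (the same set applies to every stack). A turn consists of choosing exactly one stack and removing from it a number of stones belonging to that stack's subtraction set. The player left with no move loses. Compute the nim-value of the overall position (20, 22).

All stacks use S = {6, 8}:
n :  0  1  2  3  4  5  6  7  8  9 10 11 12 13 14 15 16 17 18 19 20 21 22
G :  0  0  0  0  0  0  1  1  1  1  1  1  2  2  0  0  0  0  0  0  1  1  1
Stack A: G(20) = 1.
Stack B: G(22) = 1.
Combined Grundy value = 1 ⊕ 1 = 0.

0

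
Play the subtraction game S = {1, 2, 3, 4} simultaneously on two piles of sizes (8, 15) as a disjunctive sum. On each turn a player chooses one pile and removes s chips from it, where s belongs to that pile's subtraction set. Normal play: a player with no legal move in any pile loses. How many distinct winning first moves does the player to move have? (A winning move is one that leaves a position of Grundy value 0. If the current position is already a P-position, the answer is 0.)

All piles use S = {1, 2, 3, 4}:
G(0) = 0
G(1) = mex{0} = 1
G(2) = mex{1,0} = 2
G(3) = mex{2,1,0} = 3
G(4) = mex{3,2,1,0} = 4
G(5) = mex{4,3,2,1} = 0
G(6) = mex{0,4,3,2} = 1
G(7) = mex{1,0,4,3} = 2
G(8) = mex{2,1,0,4} = 3
G(9) = mex{3,2,1,0} = 4
G(10) = mex{4,3,2,1} = 0
G(11) = mex{0,4,3,2} = 1
G(12) = mex{1,0,4,3} = 2
G(13) = mex{2,1,0,4} = 3
G(14) = mex{3,2,1,0} = 4
G(15) = mex{4,3,2,1} = 0
Pile A: G(8) = 3.
Pile B: G(15) = 0.
Combined Grundy value = 3 ⊕ 0 = 3.
A winning move leaves total XOR = 0, i.e. changes one component's Grundy value g to g ⊕ X where X is the current total.
Pile A: need g' = 3⊕3 = 0. Options: 8−1→G=2, 8−2→G=1, 8−3→G=0, 8−4→G=4. Hits: 1.
Pile B: need g' = 0⊕3 = 3. Options: 15−1→G=4, 15−2→G=3, 15−3→G=2, 15−4→G=1. Hits: 1.

2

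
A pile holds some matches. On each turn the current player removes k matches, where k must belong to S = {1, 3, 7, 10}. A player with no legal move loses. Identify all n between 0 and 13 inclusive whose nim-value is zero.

n :  0  1  2  3  4  5  6  7  8  9 10 11 12 13
G :  0  1  0  1  0  1  0  1  0  1  2  3  2  3
P-positions are exactly the n with G(n) = 0.

0, 2, 4, 6, 8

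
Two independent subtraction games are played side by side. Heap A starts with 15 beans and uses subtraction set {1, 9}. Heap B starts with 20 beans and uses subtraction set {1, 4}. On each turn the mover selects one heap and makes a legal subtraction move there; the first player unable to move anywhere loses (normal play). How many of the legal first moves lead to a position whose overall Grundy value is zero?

3

Heap A, S = {1, 9}:
n :  0  1  2  3  4  5  6  7  8  9 10 11 12 13 14 15
G :  0  1  0  1  0  1  0  1  0  1  0  1  0  1  0  1
G_A(15) = 1.
Heap B, S = {1, 4}:
G(0) = 0
G(1) = mex{0} = 1
G(2) = mex{1} = 0
G(3) = mex{0} = 1
G(4) = mex{1,0} = 2
G(5) = mex{2,1} = 0
G(6) = mex{0,0} = 1
G(7) = mex{1,1} = 0
G(8) = mex{0,2} = 1
G(9) = mex{1,0} = 2
G(10) = mex{2,1} = 0
G(11) = mex{0,0} = 1
G(12) = mex{1,1} = 0
G(13) = mex{0,2} = 1
G(14) = mex{1,0} = 2
G(15) = mex{2,1} = 0
G(16) = mex{0,0} = 1
G(17) = mex{1,1} = 0
G(18) = mex{0,2} = 1
G(19) = mex{1,0} = 2
G(20) = mex{2,1} = 0
G_B(20) = 0.
Combined Grundy value = 1 ⊕ 0 = 1.
A winning move leaves total XOR = 0, i.e. changes one component's Grundy value g to g ⊕ X where X is the current total.
Heap A: need g' = 1⊕1 = 0. Options: 15−1→G=0, 15−9→G=0. Hits: 2.
Heap B: need g' = 0⊕1 = 1. Options: 20−1→G=2, 20−4→G=1. Hits: 1.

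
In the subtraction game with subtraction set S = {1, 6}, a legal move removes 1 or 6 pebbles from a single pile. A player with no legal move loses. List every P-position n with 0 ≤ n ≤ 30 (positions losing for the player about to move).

0, 2, 4, 7, 9, 11, 14, 16, 18, 21, 23, 25, 28, 30

n :  0  1  2  3  4  5  6  7  8  9 10 11 12 13 14 15 16 17 18 19 20 21 22 23 24 25 26 27 28 29 30
G :  0  1  0  1  0  1  2  0  1  0  1  0  1  2  0  1  0  1  0  1  2  0  1  0  1  0  1  2  0  1  0
P-positions are exactly the n with G(n) = 0.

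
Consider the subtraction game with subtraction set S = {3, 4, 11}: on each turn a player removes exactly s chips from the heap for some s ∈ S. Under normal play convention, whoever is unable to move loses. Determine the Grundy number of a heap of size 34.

G(0) = 0
G(1) = mex{} = 0
G(2) = mex{} = 0
G(3) = mex{0} = 1
G(4) = mex{0,0} = 1
G(5) = mex{0,0} = 1
G(6) = mex{1,0} = 2
G(7) = mex{1,1} = 0
G(8) = mex{1,1} = 0
G(9) = mex{2,1} = 0
G(10) = mex{0,2} = 1
G(11) = mex{0,0,0} = 1
G(12) = mex{0,0,0} = 1
G(13) = mex{1,0,0} = 2
G(14) = mex{1,1,1} = 0
G(15) = mex{1,1,1} = 0
G(16) = mex{2,1,1} = 0
G(17) = mex{0,2,2} = 1
G(18) = mex{0,0,0} = 1
G(19) = mex{0,0,0} = 1
G(20) = mex{1,0,0} = 2
G(21) = mex{1,1,1} = 0
G(22) = mex{1,1,1} = 0
G(23) = mex{2,1,1} = 0
G(24) = mex{0,2,2} = 1
G(25) = mex{0,0,0} = 1
G(26) = mex{0,0,0} = 1
G(27) = mex{1,0,0} = 2
G(28) = mex{1,1,1} = 0
G(29) = mex{1,1,1} = 0
G(30) = mex{2,1,1} = 0
G(31) = mex{0,2,2} = 1
G(32) = mex{0,0,0} = 1
G(33) = mex{0,0,0} = 1
G(34) = mex{1,0,0} = 2

2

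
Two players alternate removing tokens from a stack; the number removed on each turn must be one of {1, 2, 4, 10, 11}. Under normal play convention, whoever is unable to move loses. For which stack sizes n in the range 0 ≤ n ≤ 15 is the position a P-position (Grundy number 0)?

n :  0  1  2  3  4  5  6  7  8  9 10 11 12 13 14 15
G :  0  1  2  0  1  2  0  1  2  0  1  2  0  1  2  0
P-positions are exactly the n with G(n) = 0.

0, 3, 6, 9, 12, 15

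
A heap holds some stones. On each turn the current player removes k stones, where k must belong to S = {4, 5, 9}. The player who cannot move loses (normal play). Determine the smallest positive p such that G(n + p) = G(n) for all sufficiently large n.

n :  0  1  2  3  4  5  6  7  8  9 10 11 12 13 14 15 16 17 18 19 20 21 22 23 24 25 26 27
G :  0  0  0  0  1  1  1  1  2  2  2  2  3  0  0  0  0  1  1  1  1  2  2  2  2  3  0  0
G(n+13) = G(n) holds for n = 0,…,8 (a full window of length max(S) = 9), so the sequence is purely periodic with period 13.

13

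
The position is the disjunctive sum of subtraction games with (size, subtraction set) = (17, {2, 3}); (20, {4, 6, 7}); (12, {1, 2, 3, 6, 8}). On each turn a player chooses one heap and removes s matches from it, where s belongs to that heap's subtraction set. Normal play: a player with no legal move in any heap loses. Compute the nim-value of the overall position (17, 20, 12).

0

Heap A, S = {2, 3}:
G(0) = 0
G(1) = mex{} = 0
G(2) = mex{0} = 1
G(3) = mex{0,0} = 1
G(4) = mex{1,0} = 2
G(5) = mex{1,1} = 0
G(6) = mex{2,1} = 0
G(7) = mex{0,2} = 1
G(8) = mex{0,0} = 1
G(9) = mex{1,0} = 2
G(10) = mex{1,1} = 0
G(11) = mex{2,1} = 0
G(12) = mex{0,2} = 1
G(13) = mex{0,0} = 1
G(14) = mex{1,0} = 2
G(15) = mex{1,1} = 0
G(16) = mex{2,1} = 0
G(17) = mex{0,2} = 1
G_A(17) = 1.
Heap B, S = {4, 6, 7}:
n :  0  1  2  3  4  5  6  7  8  9 10 11 12 13 14 15 16 17 18 19 20
G :  0  0  0  0  1  1  1  1  2  2  2  0  0  0  0  1  1  1  1  2  2
G_B(20) = 2.
Heap C, S = {1, 2, 3, 6, 8}:
n :  0  1  2  3  4  5  6  7  8  9 10 11 12
G :  0  1  2  3  0  1  2  3  4  0  1  2  3
G_C(12) = 3.
Combined Grundy value = 1 ⊕ 2 ⊕ 3 = 0.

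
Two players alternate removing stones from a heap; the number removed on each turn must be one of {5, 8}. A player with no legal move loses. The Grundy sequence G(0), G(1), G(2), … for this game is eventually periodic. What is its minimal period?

13

G(0) = 0
G(1) = mex{} = 0
G(2) = mex{} = 0
G(3) = mex{} = 0
G(4) = mex{} = 0
G(5) = mex{0} = 1
G(6) = mex{0} = 1
G(7) = mex{0} = 1
G(8) = mex{0,0} = 1
G(9) = mex{0,0} = 1
G(10) = mex{1,0} = 2
G(11) = mex{1,0} = 2
G(12) = mex{1,0} = 2
G(13) = mex{1,1} = 0
G(14) = mex{1,1} = 0
G(15) = mex{2,1} = 0
G(16) = mex{2,1} = 0
G(17) = mex{2,1} = 0
G(18) = mex{0,2} = 1
G(19) = mex{0,2} = 1
G(20) = mex{0,2} = 1
G(21) = mex{0,0} = 1
G(22) = mex{0,0} = 1
G(23) = mex{1,0} = 2
G(24) = mex{1,0} = 2
G(25) = mex{1,0} = 2
G(26) = mex{1,1} = 0
G(27) = mex{1,1} = 0
G(n+13) = G(n) holds for n = 0,…,7 (a full window of length max(S) = 8), so the sequence is purely periodic with period 13.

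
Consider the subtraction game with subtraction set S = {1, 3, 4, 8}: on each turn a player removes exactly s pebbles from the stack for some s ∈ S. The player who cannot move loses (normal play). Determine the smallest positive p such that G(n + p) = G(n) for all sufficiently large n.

G(0) = 0
G(1) = mex{0} = 1
G(2) = mex{1} = 0
G(3) = mex{0,0} = 1
G(4) = mex{1,1,0} = 2
G(5) = mex{2,0,1} = 3
G(6) = mex{3,1,0} = 2
G(7) = mex{2,2,1} = 0
G(8) = mex{0,3,2,0} = 1
G(9) = mex{1,2,3,1} = 0
G(10) = mex{0,0,2,0} = 1
G(11) = mex{1,1,0,1} = 2
G(12) = mex{2,0,1,2} = 3
G(13) = mex{3,1,0,3} = 2
G(14) = mex{2,2,1,2} = 0
G(15) = mex{0,3,2,0} = 1
G(16) = mex{1,2,3,1} = 0
G(n+7) = G(n) holds for n = 0,…,7 (a full window of length max(S) = 8), so the sequence is purely periodic with period 7.

7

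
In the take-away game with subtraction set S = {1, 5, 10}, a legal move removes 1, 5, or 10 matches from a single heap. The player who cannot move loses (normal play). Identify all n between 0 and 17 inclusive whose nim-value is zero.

0, 2, 4, 6, 8, 15, 17

n :  0  1  2  3  4  5  6  7  8  9 10 11 12 13 14 15 16 17
G :  0  1  0  1  0  1  0  1  0  1  2  3  2  3  2  0  1  0
P-positions are exactly the n with G(n) = 0.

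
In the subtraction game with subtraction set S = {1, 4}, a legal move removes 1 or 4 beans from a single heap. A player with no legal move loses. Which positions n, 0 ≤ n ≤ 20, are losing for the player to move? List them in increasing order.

G(0) = 0
G(1) = mex{0} = 1
G(2) = mex{1} = 0
G(3) = mex{0} = 1
G(4) = mex{1,0} = 2
G(5) = mex{2,1} = 0
G(6) = mex{0,0} = 1
G(7) = mex{1,1} = 0
G(8) = mex{0,2} = 1
G(9) = mex{1,0} = 2
G(10) = mex{2,1} = 0
G(11) = mex{0,0} = 1
G(12) = mex{1,1} = 0
G(13) = mex{0,2} = 1
G(14) = mex{1,0} = 2
G(15) = mex{2,1} = 0
G(16) = mex{0,0} = 1
G(17) = mex{1,1} = 0
G(18) = mex{0,2} = 1
G(19) = mex{1,0} = 2
G(20) = mex{2,1} = 0
P-positions are exactly the n with G(n) = 0.

0, 2, 5, 7, 10, 12, 15, 17, 20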